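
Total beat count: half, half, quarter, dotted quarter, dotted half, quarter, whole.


Step by step:
Beat values:
  half = 2 beats
  half = 2 beats
  quarter = 1 beat
  dotted quarter = 1.5 beats
  dotted half = 3 beats
  quarter = 1 beat
  whole = 4 beats
Sum = 2 + 2 + 1 + 1.5 + 3 + 1 + 4
= 14.5 beats


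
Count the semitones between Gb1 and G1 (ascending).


Absolute semitone position = octave×12 + chromatic position
Gb1: 1×12 + 6 = 18
G1: 1×12 + 7 = 19
Difference = 19 - 18 = 1
= 1 semitone


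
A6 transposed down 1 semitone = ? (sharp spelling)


Solution.
A6: chromatic position 9 in octave 6 → absolute = 6×12 + 9 = 81
Transpose down 1: 81 - 1 = 80
80 = 6×12 + 8 → G# in octave 6
Result = G#6


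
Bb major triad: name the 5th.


Major triad = root + major 3rd (4 semitones) + perfect 5th (7 semitones)
A triad on Bb stacks thirds, so the chord tones use letter names B-D-F
Root: Bb
Major 3rd above Bb: D
Perfect 5th above Bb: F
The 5th = F


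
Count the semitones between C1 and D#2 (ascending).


Absolute semitone position = octave×12 + chromatic position
C1: 1×12 + 0 = 12
D#2: 2×12 + 3 = 27
Difference = 27 - 12 = 15
= 15 semitones


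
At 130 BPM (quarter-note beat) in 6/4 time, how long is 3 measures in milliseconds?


Step by step:
Quarter-note beat duration = 60000 / 130 ms
Beats per measure (6/4) = 6
One measure = 6 × 60000 / 130 = 360000 / 130 ms
3 measures = 3 × 360000 / 130 = 1080000 / 130
= 8307.7 ms


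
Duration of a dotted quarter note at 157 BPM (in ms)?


One quarter-note beat = 60000 / BPM = 60000 / 157 ms
Dotted quarter note = 3/2 × quarter note
Duration = 3/2 × 60000 / 157 = 90000 / 157
= 573.2 ms


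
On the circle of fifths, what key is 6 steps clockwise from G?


Let's work it out.
Each clockwise step on the circle of fifths moves up a perfect 5th
From G: G → D → A → E → B → F#/Gb → Db
= Db


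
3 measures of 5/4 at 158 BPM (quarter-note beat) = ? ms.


Solution.
Quarter-note beat duration = 60000 / 158 ms
Beats per measure (5/4) = 5
One measure = 5 × 60000 / 158 = 300000 / 158 ms
3 measures = 3 × 300000 / 158 = 900000 / 158
= 5696.2 ms


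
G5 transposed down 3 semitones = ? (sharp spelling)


G5: chromatic position 7 in octave 5 → absolute = 5×12 + 7 = 67
Transpose down 3: 67 - 3 = 64
64 = 5×12 + 4 → E in octave 5
Result = E5


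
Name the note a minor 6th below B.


Reasoning:
A 6th spans 6 letter names, so from B we land on D
A minor 6th = 8 semitones below B
Spell D at that pitch: D#
= D#


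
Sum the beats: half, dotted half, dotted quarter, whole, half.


Reasoning:
Beat values:
  half = 2 beats
  dotted half = 3 beats
  dotted quarter = 1.5 beats
  whole = 4 beats
  half = 2 beats
Sum = 2 + 3 + 1.5 + 4 + 2
= 12.5 beats


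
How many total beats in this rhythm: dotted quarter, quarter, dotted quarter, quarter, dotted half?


Reasoning:
Beat values:
  dotted quarter = 1.5 beats
  quarter = 1 beat
  dotted quarter = 1.5 beats
  quarter = 1 beat
  dotted half = 3 beats
Sum = 1.5 + 1 + 1.5 + 1 + 3
= 8 beats


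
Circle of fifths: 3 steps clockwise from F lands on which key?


Working:
Each clockwise step on the circle of fifths moves up a perfect 5th
From F: F → C → G → D
= D


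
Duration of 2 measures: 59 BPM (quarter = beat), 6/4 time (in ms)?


Step by step:
Quarter-note beat duration = 60000 / 59 ms
Beats per measure (6/4) = 6
One measure = 6 × 60000 / 59 = 360000 / 59 ms
2 measures = 2 × 360000 / 59 = 720000 / 59
= 12203.4 ms


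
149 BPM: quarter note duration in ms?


Let's work it out.
One quarter-note beat = 60000 / BPM = 60000 / 149 ms
Duration = 60000 / 149
= 402.7 ms


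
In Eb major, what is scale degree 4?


Working:
Major scale pattern: W-W-H-W-W-W-H (2-2-1-2-2-2-1 semitones)
Starting from Eb:
  Eb + 2 semitones → F
  F + 2 semitones → G
  G + 1 semitone → Ab
  Ab + 2 semitones → Bb
  Bb + 2 semitones → C
  C + 2 semitones → D
  D + 1 semitone → Eb
Scale: Eb F G Ab Bb C D
Degree 4 = Ab


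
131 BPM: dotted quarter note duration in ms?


Reasoning:
One quarter-note beat = 60000 / BPM = 60000 / 131 ms
Dotted quarter note = 3/2 × quarter note
Duration = 3/2 × 60000 / 131 = 90000 / 131
= 687.0 ms


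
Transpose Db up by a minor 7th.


Step by step:
minor 7th: 7 letter names, 10 semitones
Letter: D + 6 → C
Pitch: Db + 10 semitones, spelled as a C → Cb
= Cb


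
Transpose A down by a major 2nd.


major 2nd: 2 letter names, 2 semitones
Letter: A - 1 → G
Pitch: A - 2 semitones, spelled as a G → G
= G


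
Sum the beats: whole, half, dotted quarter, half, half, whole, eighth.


Solution.
Beat values:
  whole = 4 beats
  half = 2 beats
  dotted quarter = 1.5 beats
  half = 2 beats
  half = 2 beats
  whole = 4 beats
  eighth = 0.5 beats
Sum = 4 + 2 + 1.5 + 2 + 2 + 4 + 0.5
= 16 beats


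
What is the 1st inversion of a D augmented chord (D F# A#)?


Root position: D F# A#
1st inversion: move root up an octave
Bass note: F#
Notes (bottom to top) = F# A# D


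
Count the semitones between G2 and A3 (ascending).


Reasoning:
Absolute semitone position = octave×12 + chromatic position
G2: 2×12 + 7 = 31
A3: 3×12 + 9 = 45
Difference = 45 - 31 = 14
= 14 semitones


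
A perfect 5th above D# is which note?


Reasoning:
A 5th spans 5 letter names, so from D we land on A
A perfect 5th = 7 semitones above D#
Spell A at that pitch: A#
= A#


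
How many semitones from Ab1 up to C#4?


Absolute semitone position = octave×12 + chromatic position
Ab1: 1×12 + 8 = 20
C#4: 4×12 + 1 = 49
Difference = 49 - 20 = 29
= 29 semitones


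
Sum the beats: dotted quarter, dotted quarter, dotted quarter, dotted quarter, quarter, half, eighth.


Let's work it out.
Beat values:
  dotted quarter = 1.5 beats
  dotted quarter = 1.5 beats
  dotted quarter = 1.5 beats
  dotted quarter = 1.5 beats
  quarter = 1 beat
  half = 2 beats
  eighth = 0.5 beats
Sum = 1.5 + 1.5 + 1.5 + 1.5 + 1 + 2 + 0.5
= 9.5 beats


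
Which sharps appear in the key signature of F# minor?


Sharp minor keys follow the circle of fifths: A(0), E(1), B(2), F#(3), C#(4), G#(5), D#(6), A#(7)
F# minor has 3 sharps
Order of sharps: F# C# G# D# A# E# B# → first 3: F#, C#, G#
= F#, C#, G#


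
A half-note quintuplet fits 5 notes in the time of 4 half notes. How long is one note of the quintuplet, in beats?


Working:
Quintuplet: 5 notes occupy the space of 4 half notes
Space = 4 × 2 = 8 beats
Each quintuplet note = 8 / 5 = 8/5 beats
= 8/5 beats


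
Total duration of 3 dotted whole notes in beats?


Let's work it out.
Base whole note = 4 beats
Dot 1 adds half the previous value: +2
One dotted whole = 4 + 2 = 6
3 of them = 3 × 6 = 18
= 18 beats


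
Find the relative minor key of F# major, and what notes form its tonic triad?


Working:
The relative minor shares the major's key signature and starts on its 6th degree
6th degree = a major 6th above the tonic; a major 6th above F# is D#
→ relative minor of F# major is D# minor
Tonic triad of D# minor = root + minor 3rd + perfect 5th = D# F# A#
= D# minor; triad = D# F# A#


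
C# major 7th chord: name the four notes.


Major 7th chord = root + major 3rd + perfect 5th + major 7th
Seventh chords stack in thirds, so the letter names are C-E-G-B
Root: C#
Major 3rd above C#: E#
Perfect 5th above C#: G#
Major 7th above C#: B#
Chord = C# E# G# B#


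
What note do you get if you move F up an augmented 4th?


Solution.
augmented 4th: 4 letter names, 6 semitones
Letter: F + 3 → B
Pitch: F + 6 semitones, spelled as a B → B
= B


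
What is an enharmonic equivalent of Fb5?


Enharmonic notes sound the same pitch but are spelled with different letter names
Fb and E name the same pitch class
= E5


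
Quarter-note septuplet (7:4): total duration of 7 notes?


Let's work it out.
Septuplet: 7 notes occupy the space of 4 quarter notes
Space = 4 × 1 = 4 beats
Each septuplet note = 4 / 7 = 4/7 beats
7 notes = 7 × 4/7 = 4
= 4 beats


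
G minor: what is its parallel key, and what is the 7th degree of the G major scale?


Step by step:
Parallel keys share the same tonic but differ in mode
G minor → parallel is G major
G major scale: G A B C D E F#
= G major; 7th degree = F#


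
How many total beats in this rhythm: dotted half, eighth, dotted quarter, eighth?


Solution.
Beat values:
  dotted half = 3 beats
  eighth = 0.5 beats
  dotted quarter = 1.5 beats
  eighth = 0.5 beats
Sum = 3 + 0.5 + 1.5 + 0.5
= 5.5 beats


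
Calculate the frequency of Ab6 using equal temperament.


Reasoning:
f = 440 × 2^(n/12) where n = semitones from A4
Ab6: 23 semitones from A4
f = 440 × 2^(23/12)
f = 1661.22 Hz


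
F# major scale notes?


Step by step:
Major scale pattern: W-W-H-W-W-W-H (2-2-1-2-2-2-1 semitones)
Starting from F#:
  F# + 2 semitones → G#
  G# + 2 semitones → A#
  A# + 1 semitone → B
  B + 2 semitones → C#
  C# + 2 semitones → D#
  D# + 2 semitones → E#
  E# + 1 semitone → F#
Scale = F# G# A# B C# D# E#


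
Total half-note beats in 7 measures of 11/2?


Let's work it out.
Time signature 11/2: the bottom number 2 means the half note gets one count
The top number 11 means 11 half-note beats per measure
Total = 11 × 7 measures
= 77 half-note beats


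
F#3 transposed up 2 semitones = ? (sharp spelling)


Solution.
F#3: chromatic position 6 in octave 3 → absolute = 3×12 + 6 = 42
Transpose up 2: 42 + 2 = 44
44 = 3×12 + 8 → G# in octave 3
Result = G#3


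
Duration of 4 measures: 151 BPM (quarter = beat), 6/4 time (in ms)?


Reasoning:
Quarter-note beat duration = 60000 / 151 ms
Beats per measure (6/4) = 6
One measure = 6 × 60000 / 151 = 360000 / 151 ms
4 measures = 4 × 360000 / 151 = 1440000 / 151
= 9536.4 ms


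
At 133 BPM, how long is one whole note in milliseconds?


One quarter-note beat = 60000 / BPM = 60000 / 133 ms
Whole note = 4 × quarter note
Duration = 4 × 60000 / 133 = 240000 / 133
= 1804.5 ms


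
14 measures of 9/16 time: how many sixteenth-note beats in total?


Solution.
Time signature 9/16: the bottom number 16 means the sixteenth note gets one count
The top number 9 means 9 sixteenth-note beats per measure
Total = 9 × 14 measures
= 126 sixteenth-note beats


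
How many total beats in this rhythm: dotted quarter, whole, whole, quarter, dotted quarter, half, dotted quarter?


Beat values:
  dotted quarter = 1.5 beats
  whole = 4 beats
  whole = 4 beats
  quarter = 1 beat
  dotted quarter = 1.5 beats
  half = 2 beats
  dotted quarter = 1.5 beats
Sum = 1.5 + 4 + 4 + 1 + 1.5 + 2 + 1.5
= 15.5 beats


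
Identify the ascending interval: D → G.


Working:
Letter names: D → G spans 4 letter names → a 4th
Semitones: D → G = 5 half-steps
A 4th of 5 semitones is a perfect 4th
= perfect 4th


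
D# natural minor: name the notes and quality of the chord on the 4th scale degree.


Solution.
D# natural minor scale: D# E# F# G# A# B C#
Diatonic triad on degree 4 stacks scale notes 4, 6, 1: G# B D#
G#→B = 3 semitones; G#→D# = 7 semitones → minor triad
= G# B D# (minor)


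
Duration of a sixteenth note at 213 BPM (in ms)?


Reasoning:
One quarter-note beat = 60000 / BPM = 60000 / 213 ms
Sixteenth note = 1/4 × quarter note
Duration = 1/4 × 60000 / 213 = 15000 / 213
= 70.4 ms


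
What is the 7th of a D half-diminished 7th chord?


Half-diminished 7th chord = root + minor 3rd + diminished 5th + minor 7th
Seventh chords stack in thirds, so the letter names are D-F-A-C
Root: D
Minor 3rd above D: F
Diminished 5th above D: Ab
Minor 7th above D: C
The 7th = C


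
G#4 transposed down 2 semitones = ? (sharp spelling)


Solution.
G#4: chromatic position 8 in octave 4 → absolute = 4×12 + 8 = 56
Transpose down 2: 56 - 2 = 54
54 = 4×12 + 6 → F# in octave 4
Result = F#4


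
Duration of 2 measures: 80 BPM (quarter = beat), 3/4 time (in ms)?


Quarter-note beat duration = 60000 / 80 ms
Beats per measure (3/4) = 3
One measure = 3 × 60000 / 80 = 180000 / 80 ms
2 measures = 2 × 180000 / 80 = 360000 / 80
= 4500.0 ms


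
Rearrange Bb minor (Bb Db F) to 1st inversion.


Working:
Root position: Bb Db F
1st inversion: move root up an octave
Bass note: Db
Notes (bottom to top) = Db F Bb


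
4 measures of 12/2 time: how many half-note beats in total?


Time signature 12/2: the bottom number 2 means the half note gets one count
The top number 12 means 12 half-note beats per measure
Total = 12 × 4 measures
= 48 half-note beats


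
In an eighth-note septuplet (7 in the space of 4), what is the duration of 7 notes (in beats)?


Let's work it out.
Septuplet: 7 notes occupy the space of 4 eighth notes
Space = 4 × 1/2 = 2 beats
Each septuplet note = 2 / 7 = 2/7 beats
7 notes = 7 × 2/7 = 2
= 2 beats


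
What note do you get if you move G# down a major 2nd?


major 2nd: 2 letter names, 2 semitones
Letter: G - 1 → F
Pitch: G# - 2 semitones, spelled as an F → F#
= F#


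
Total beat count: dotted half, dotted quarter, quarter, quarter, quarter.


Reasoning:
Beat values:
  dotted half = 3 beats
  dotted quarter = 1.5 beats
  quarter = 1 beat
  quarter = 1 beat
  quarter = 1 beat
Sum = 3 + 1.5 + 1 + 1 + 1
= 7.5 beats


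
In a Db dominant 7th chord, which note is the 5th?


Dominant 7th chord = root + major 3rd + perfect 5th + minor 7th
Seventh chords stack in thirds, so the letter names are D-F-A-C
Root: Db
Major 3rd above Db: F
Perfect 5th above Db: Ab
Minor 7th above Db: Cb
The 5th = Ab


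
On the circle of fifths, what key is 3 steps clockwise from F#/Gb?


Solution.
Each clockwise step on the circle of fifths moves up a perfect 5th
From F#/Gb: F#/Gb → Db → Ab → Eb
= Eb


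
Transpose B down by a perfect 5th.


perfect 5th: 5 letter names, 7 semitones
Letter: B - 4 → E
Pitch: B - 7 semitones, spelled as an E → E
= E


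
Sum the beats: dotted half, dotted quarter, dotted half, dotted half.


Beat values:
  dotted half = 3 beats
  dotted quarter = 1.5 beats
  dotted half = 3 beats
  dotted half = 3 beats
Sum = 3 + 1.5 + 3 + 3
= 10.5 beats


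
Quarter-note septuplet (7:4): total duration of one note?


Septuplet: 7 notes occupy the space of 4 quarter notes
Space = 4 × 1 = 4 beats
Each septuplet note = 4 / 7 = 4/7 beats
= 4/7 beats


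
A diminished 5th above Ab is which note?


Let's work it out.
A 5th spans 5 letter names, so from A we land on E
A diminished 5th = 6 semitones above Ab
Spell E at that pitch: Ebb
= Ebb


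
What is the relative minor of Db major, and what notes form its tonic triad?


Step by step:
The relative minor shares the major's key signature and starts on its 6th degree
6th degree = a major 6th above the tonic; a major 6th above Db is Bb
→ relative minor of Db major is Bb minor
Tonic triad of Bb minor = root + minor 3rd + perfect 5th = Bb Db F
= Bb minor; triad = Bb Db F


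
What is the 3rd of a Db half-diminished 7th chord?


Solution.
Half-diminished 7th chord = root + minor 3rd + diminished 5th + minor 7th
Seventh chords stack in thirds, so the letter names are D-F-A-C
Root: Db
Minor 3rd above Db: Fb
Diminished 5th above Db: Abb
Minor 7th above Db: Cb
The 3rd = Fb


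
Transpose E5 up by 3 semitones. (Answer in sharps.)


E5: chromatic position 4 in octave 5 → absolute = 5×12 + 4 = 64
Transpose up 3: 64 + 3 = 67
67 = 5×12 + 7 → G in octave 5
Result = G5


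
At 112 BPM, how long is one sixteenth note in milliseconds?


Let's work it out.
One quarter-note beat = 60000 / BPM = 60000 / 112 ms
Sixteenth note = 1/4 × quarter note
Duration = 1/4 × 60000 / 112 = 15000 / 112
= 133.9 ms


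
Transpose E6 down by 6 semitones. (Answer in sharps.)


Solution.
E6: chromatic position 4 in octave 6 → absolute = 6×12 + 4 = 76
Transpose down 6: 76 - 6 = 70
70 = 5×12 + 10 → A# in octave 5
Result = A#5


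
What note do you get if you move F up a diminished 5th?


Step by step:
diminished 5th: 5 letter names, 6 semitones
Letter: F + 4 → C
Pitch: F + 6 semitones, spelled as a C → Cb
= Cb


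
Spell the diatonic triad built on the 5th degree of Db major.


Db major scale: Db Eb F Gb Ab Bb C
Diatonic triad on degree 5 stacks scale notes 5, 7, 2: Ab C Eb
Ab→C = 4 semitones; Ab→Eb = 7 semitones → major triad
= Ab C Eb (major)


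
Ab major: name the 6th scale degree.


Reasoning:
Major scale pattern: W-W-H-W-W-W-H (2-2-1-2-2-2-1 semitones)
Starting from Ab:
  Ab + 2 semitones → Bb
  Bb + 2 semitones → C
  C + 1 semitone → Db
  Db + 2 semitones → Eb
  Eb + 2 semitones → F
  F + 2 semitones → G
  G + 1 semitone → Ab
Scale: Ab Bb C Db Eb F G
Degree 6 = F


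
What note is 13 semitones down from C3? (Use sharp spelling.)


C3: chromatic position 0 in octave 3 → absolute = 3×12 + 0 = 36
Transpose down 13: 36 - 13 = 23
23 = 1×12 + 11 → B in octave 1
Result = B1


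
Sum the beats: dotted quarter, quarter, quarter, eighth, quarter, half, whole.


Working:
Beat values:
  dotted quarter = 1.5 beats
  quarter = 1 beat
  quarter = 1 beat
  eighth = 0.5 beats
  quarter = 1 beat
  half = 2 beats
  whole = 4 beats
Sum = 1.5 + 1 + 1 + 0.5 + 1 + 2 + 4
= 11 beats


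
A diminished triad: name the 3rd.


Diminished triad = root + minor 3rd (3 semitones) + diminished 5th (6 semitones)
A triad on A stacks thirds, so the chord tones use letter names A-C-E
Root: A
Minor 3rd above A: C
Diminished 5th above A: Eb
The 3rd = C


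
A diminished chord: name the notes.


Diminished triad = root + minor 3rd (3 semitones) + diminished 5th (6 semitones)
A triad on A stacks thirds, so the chord tones use letter names A-C-E
Root: A
Minor 3rd above A: C
Diminished 5th above A: Eb
Chord = A C Eb


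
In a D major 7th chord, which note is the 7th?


Working:
Major 7th chord = root + major 3rd + perfect 5th + major 7th
Seventh chords stack in thirds, so the letter names are D-F-A-C
Root: D
Major 3rd above D: F#
Perfect 5th above D: A
Major 7th above D: C#
The 7th = C#


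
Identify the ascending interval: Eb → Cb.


Letter names: E → C spans 6 letter names → a 6th
Semitones: Eb → Cb = 8 half-steps
A 6th of 8 semitones is a minor 6th
= minor 6th


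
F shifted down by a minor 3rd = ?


Working:
minor 3rd: 3 letter names, 3 semitones
Letter: F - 2 → D
Pitch: F - 3 semitones, spelled as a D → D
= D


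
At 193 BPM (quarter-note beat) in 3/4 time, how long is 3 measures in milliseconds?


Reasoning:
Quarter-note beat duration = 60000 / 193 ms
Beats per measure (3/4) = 3
One measure = 3 × 60000 / 193 = 180000 / 193 ms
3 measures = 3 × 180000 / 193 = 540000 / 193
= 2797.9 ms


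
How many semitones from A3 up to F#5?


Let's work it out.
Absolute semitone position = octave×12 + chromatic position
A3: 3×12 + 9 = 45
F#5: 5×12 + 6 = 66
Difference = 66 - 45 = 21
= 21 semitones


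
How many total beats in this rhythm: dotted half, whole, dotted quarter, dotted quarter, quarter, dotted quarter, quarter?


Beat values:
  dotted half = 3 beats
  whole = 4 beats
  dotted quarter = 1.5 beats
  dotted quarter = 1.5 beats
  quarter = 1 beat
  dotted quarter = 1.5 beats
  quarter = 1 beat
Sum = 3 + 4 + 1.5 + 1.5 + 1 + 1.5 + 1
= 13.5 beats


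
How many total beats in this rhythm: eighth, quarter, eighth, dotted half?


Solution.
Beat values:
  eighth = 0.5 beats
  quarter = 1 beat
  eighth = 0.5 beats
  dotted half = 3 beats
Sum = 0.5 + 1 + 0.5 + 3
= 5 beats


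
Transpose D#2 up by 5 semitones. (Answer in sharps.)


Step by step:
D#2: chromatic position 3 in octave 2 → absolute = 2×12 + 3 = 27
Transpose up 5: 27 + 5 = 32
32 = 2×12 + 8 → G# in octave 2
Result = G#2


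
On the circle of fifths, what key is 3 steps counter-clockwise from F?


Let's work it out.
Each counter-clockwise step moves down a perfect 5th (= up a perfect 4th)
From F: F → Bb → Eb → Ab
= Ab


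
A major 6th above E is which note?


A 6th spans 6 letter names, so from E we land on C
A major 6th = 9 semitones above E
Spell C at that pitch: C#
= C#


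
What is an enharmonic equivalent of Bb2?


Step by step:
Enharmonic notes sound the same pitch but are spelled with different letter names
Bb and A# name the same pitch class
= A#2


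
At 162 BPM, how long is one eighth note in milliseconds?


Working:
One quarter-note beat = 60000 / BPM = 60000 / 162 ms
Eighth note = 1/2 × quarter note
Duration = 1/2 × 60000 / 162 = 30000 / 162
= 185.2 ms


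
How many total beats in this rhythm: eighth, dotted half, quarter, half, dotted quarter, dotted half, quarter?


Reasoning:
Beat values:
  eighth = 0.5 beats
  dotted half = 3 beats
  quarter = 1 beat
  half = 2 beats
  dotted quarter = 1.5 beats
  dotted half = 3 beats
  quarter = 1 beat
Sum = 0.5 + 3 + 1 + 2 + 1.5 + 3 + 1
= 12 beats


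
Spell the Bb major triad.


Reasoning:
Major triad = root + major 3rd (4 semitones) + perfect 5th (7 semitones)
A triad on Bb stacks thirds, so the chord tones use letter names B-D-F
Root: Bb
Major 3rd above Bb: D
Perfect 5th above Bb: F
Chord = Bb D F


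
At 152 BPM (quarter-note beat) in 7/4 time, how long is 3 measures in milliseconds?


Reasoning:
Quarter-note beat duration = 60000 / 152 ms
Beats per measure (7/4) = 7
One measure = 7 × 60000 / 152 = 420000 / 152 ms
3 measures = 3 × 420000 / 152 = 1260000 / 152
= 8289.5 ms


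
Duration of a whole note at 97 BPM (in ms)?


Step by step:
One quarter-note beat = 60000 / BPM = 60000 / 97 ms
Whole note = 4 × quarter note
Duration = 4 × 60000 / 97 = 240000 / 97
= 2474.2 ms


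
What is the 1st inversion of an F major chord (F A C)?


Step by step:
Root position: F A C
1st inversion: move root up an octave
Bass note: A
Notes (bottom to top) = A C F


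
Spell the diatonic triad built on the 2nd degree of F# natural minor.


Reasoning:
F# natural minor scale: F# G# A B C# D E
Diatonic triad on degree 2 stacks scale notes 2, 4, 6: G# B D
G#→B = 3 semitones; G#→D = 6 semitones → diminished triad
= G# B D (diminished)


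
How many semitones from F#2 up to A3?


Absolute semitone position = octave×12 + chromatic position
F#2: 2×12 + 6 = 30
A3: 3×12 + 9 = 45
Difference = 45 - 30 = 15
= 15 semitones


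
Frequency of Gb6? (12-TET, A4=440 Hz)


Reasoning:
f = 440 × 2^(n/12) where n = semitones from A4
Gb6: 21 semitones from A4
f = 440 × 2^(21/12)
f = 1479.98 Hz


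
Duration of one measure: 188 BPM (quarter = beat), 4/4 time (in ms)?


Step by step:
Quarter-note beat duration = 60000 / 188 ms
Beats per measure (4/4) = 4
One measure = 4 × 60000 / 188 = 240000 / 188 ms
= 1276.6 ms


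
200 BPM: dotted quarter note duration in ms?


Reasoning:
One quarter-note beat = 60000 / BPM = 60000 / 200 ms
Dotted quarter note = 3/2 × quarter note
Duration = 3/2 × 60000 / 200 = 90000 / 200
= 450.0 ms


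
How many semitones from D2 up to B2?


Absolute semitone position = octave×12 + chromatic position
D2: 2×12 + 2 = 26
B2: 2×12 + 11 = 35
Difference = 35 - 26 = 9
= 9 semitones


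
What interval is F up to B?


Solution.
Letter names: F → B spans 4 letter names → a 4th
Semitones: F → B = 6 half-steps
A 4th of 6 semitones is an augmented 4th
= augmented 4th


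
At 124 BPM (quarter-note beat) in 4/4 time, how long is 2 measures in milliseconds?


Quarter-note beat duration = 60000 / 124 ms
Beats per measure (4/4) = 4
One measure = 4 × 60000 / 124 = 240000 / 124 ms
2 measures = 2 × 240000 / 124 = 480000 / 124
= 3871.0 ms


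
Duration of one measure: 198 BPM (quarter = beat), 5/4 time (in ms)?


Working:
Quarter-note beat duration = 60000 / 198 ms
Beats per measure (5/4) = 5
One measure = 5 × 60000 / 198 = 300000 / 198 ms
= 1515.2 ms


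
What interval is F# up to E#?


Step by step:
Letter names: F → E spans 7 letter names → a 7th
Semitones: F# → E# = 11 half-steps
A 7th of 11 semitones is a major 7th
= major 7th


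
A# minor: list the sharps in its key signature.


Sharp minor keys follow the circle of fifths: A(0), E(1), B(2), F#(3), C#(4), G#(5), D#(6), A#(7)
A# minor has 7 sharps
Order of sharps: F# C# G# D# A# E# B# → first 7: F#, C#, G#, D#, A#, E#, B#
= F#, C#, G#, D#, A#, E#, B#


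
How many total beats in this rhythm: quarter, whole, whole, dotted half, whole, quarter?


Beat values:
  quarter = 1 beat
  whole = 4 beats
  whole = 4 beats
  dotted half = 3 beats
  whole = 4 beats
  quarter = 1 beat
Sum = 1 + 4 + 4 + 3 + 4 + 1
= 17 beats


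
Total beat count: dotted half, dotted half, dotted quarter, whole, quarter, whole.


Step by step:
Beat values:
  dotted half = 3 beats
  dotted half = 3 beats
  dotted quarter = 1.5 beats
  whole = 4 beats
  quarter = 1 beat
  whole = 4 beats
Sum = 3 + 3 + 1.5 + 4 + 1 + 4
= 16.5 beats


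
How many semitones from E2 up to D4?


Absolute semitone position = octave×12 + chromatic position
E2: 2×12 + 4 = 28
D4: 4×12 + 2 = 50
Difference = 50 - 28 = 22
= 22 semitones


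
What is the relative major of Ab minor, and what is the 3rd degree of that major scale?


Step by step:
The relative major shares the key signature and is a minor 3rd above the minor tonic
A minor 3rd above Ab is Cb
→ relative major of Ab minor is Cb major
Cb major scale: Cb Db Eb Fb Gb Ab Bb
= Cb major; 3rd degree = Eb


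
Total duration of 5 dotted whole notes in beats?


Working:
Base whole note = 4 beats
Dot 1 adds half the previous value: +2
One dotted whole = 4 + 2 = 6
5 of them = 5 × 6 = 30
= 30 beats


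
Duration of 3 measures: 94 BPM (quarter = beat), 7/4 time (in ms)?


Solution.
Quarter-note beat duration = 60000 / 94 ms
Beats per measure (7/4) = 7
One measure = 7 × 60000 / 94 = 420000 / 94 ms
3 measures = 3 × 420000 / 94 = 1260000 / 94
= 13404.3 ms


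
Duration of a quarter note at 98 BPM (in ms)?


Solution.
One quarter-note beat = 60000 / BPM = 60000 / 98 ms
Duration = 60000 / 98
= 612.2 ms


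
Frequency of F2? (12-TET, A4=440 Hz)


Step by step:
f = 440 × 2^(n/12) where n = semitones from A4
F2: -28 semitones from A4
f = 440 × 2^(-28/12)
f = 87.31 Hz


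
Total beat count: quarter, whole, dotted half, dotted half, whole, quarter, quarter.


Beat values:
  quarter = 1 beat
  whole = 4 beats
  dotted half = 3 beats
  dotted half = 3 beats
  whole = 4 beats
  quarter = 1 beat
  quarter = 1 beat
Sum = 1 + 4 + 3 + 3 + 4 + 1 + 1
= 17 beats


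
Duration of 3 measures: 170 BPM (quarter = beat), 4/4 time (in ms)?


Working:
Quarter-note beat duration = 60000 / 170 ms
Beats per measure (4/4) = 4
One measure = 4 × 60000 / 170 = 240000 / 170 ms
3 measures = 3 × 240000 / 170 = 720000 / 170
= 4235.3 ms


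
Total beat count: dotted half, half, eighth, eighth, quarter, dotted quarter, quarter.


Beat values:
  dotted half = 3 beats
  half = 2 beats
  eighth = 0.5 beats
  eighth = 0.5 beats
  quarter = 1 beat
  dotted quarter = 1.5 beats
  quarter = 1 beat
Sum = 3 + 2 + 0.5 + 0.5 + 1 + 1.5 + 1
= 9.5 beats


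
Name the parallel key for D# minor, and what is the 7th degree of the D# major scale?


Parallel keys share the same tonic but differ in mode
D# minor → parallel is D# major
D# major scale: D# E# F## G# A# B# C##
= D# major; 7th degree = C##


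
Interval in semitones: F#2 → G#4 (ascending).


Working:
Absolute semitone position = octave×12 + chromatic position
F#2: 2×12 + 6 = 30
G#4: 4×12 + 8 = 56
Difference = 56 - 30 = 26
= 26 semitones


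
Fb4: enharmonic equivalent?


Solution.
Enharmonic notes sound the same pitch but are spelled with different letter names
Fb and E name the same pitch class
= E4


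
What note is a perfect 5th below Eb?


Reasoning:
A 5th spans 5 letter names, so from E we land on A
A perfect 5th = 7 semitones below Eb
Spell A at that pitch: Ab
= Ab


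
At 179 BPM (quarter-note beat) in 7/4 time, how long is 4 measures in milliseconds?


Quarter-note beat duration = 60000 / 179 ms
Beats per measure (7/4) = 7
One measure = 7 × 60000 / 179 = 420000 / 179 ms
4 measures = 4 × 420000 / 179 = 1680000 / 179
= 9385.5 ms


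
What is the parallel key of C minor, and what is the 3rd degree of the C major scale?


Parallel keys share the same tonic but differ in mode
C minor → parallel is C major
C major scale: C D E F G A B
= C major; 3rd degree = E


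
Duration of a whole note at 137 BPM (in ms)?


Step by step:
One quarter-note beat = 60000 / BPM = 60000 / 137 ms
Whole note = 4 × quarter note
Duration = 4 × 60000 / 137 = 240000 / 137
= 1751.8 ms


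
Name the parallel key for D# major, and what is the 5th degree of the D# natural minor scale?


Parallel keys share the same tonic but differ in mode
D# major → parallel is D# minor
D# natural minor scale: D# E# F# G# A# B C#
= D# minor; 5th degree = A#


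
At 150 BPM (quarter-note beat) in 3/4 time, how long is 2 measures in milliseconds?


Solution.
Quarter-note beat duration = 60000 / 150 ms
Beats per measure (3/4) = 3
One measure = 3 × 60000 / 150 = 180000 / 150 ms
2 measures = 2 × 180000 / 150 = 360000 / 150
= 2400.0 ms


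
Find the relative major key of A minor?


Reasoning:
The relative major shares the key signature and is a minor 3rd above the minor tonic
A minor 3rd above A is C
→ relative major of A minor is C major
= C major


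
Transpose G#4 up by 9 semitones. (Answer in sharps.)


Working:
G#4: chromatic position 8 in octave 4 → absolute = 4×12 + 8 = 56
Transpose up 9: 56 + 9 = 65
65 = 5×12 + 5 → F in octave 5
Result = F5


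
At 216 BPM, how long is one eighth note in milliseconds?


Reasoning:
One quarter-note beat = 60000 / BPM = 60000 / 216 ms
Eighth note = 1/2 × quarter note
Duration = 1/2 × 60000 / 216 = 30000 / 216
= 138.9 ms


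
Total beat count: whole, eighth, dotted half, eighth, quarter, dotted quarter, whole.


Beat values:
  whole = 4 beats
  eighth = 0.5 beats
  dotted half = 3 beats
  eighth = 0.5 beats
  quarter = 1 beat
  dotted quarter = 1.5 beats
  whole = 4 beats
Sum = 4 + 0.5 + 3 + 0.5 + 1 + 1.5 + 4
= 14.5 beats


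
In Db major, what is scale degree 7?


Step by step:
Major scale pattern: W-W-H-W-W-W-H (2-2-1-2-2-2-1 semitones)
Starting from Db:
  Db + 2 semitones → Eb
  Eb + 2 semitones → F
  F + 1 semitone → Gb
  Gb + 2 semitones → Ab
  Ab + 2 semitones → Bb
  Bb + 2 semitones → C
  C + 1 semitone → Db
Scale: Db Eb F Gb Ab Bb C
Degree 7 = C


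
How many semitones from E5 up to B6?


Let's work it out.
Absolute semitone position = octave×12 + chromatic position
E5: 5×12 + 4 = 64
B6: 6×12 + 11 = 83
Difference = 83 - 64 = 19
= 19 semitones


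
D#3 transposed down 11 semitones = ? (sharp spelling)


D#3: chromatic position 3 in octave 3 → absolute = 3×12 + 3 = 39
Transpose down 11: 39 - 11 = 28
28 = 2×12 + 4 → E in octave 2
Result = E2


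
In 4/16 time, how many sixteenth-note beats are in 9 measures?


Step by step:
Time signature 4/16: the bottom number 16 means the sixteenth note gets one count
The top number 4 means 4 sixteenth-note beats per measure
Total = 4 × 9 measures
= 36 sixteenth-note beats


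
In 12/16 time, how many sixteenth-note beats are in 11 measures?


Working:
Time signature 12/16: the bottom number 16 means the sixteenth note gets one count
The top number 12 means 12 sixteenth-note beats per measure
Total = 12 × 11 measures
= 132 sixteenth-note beats


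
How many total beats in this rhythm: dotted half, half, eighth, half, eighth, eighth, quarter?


Let's work it out.
Beat values:
  dotted half = 3 beats
  half = 2 beats
  eighth = 0.5 beats
  half = 2 beats
  eighth = 0.5 beats
  eighth = 0.5 beats
  quarter = 1 beat
Sum = 3 + 2 + 0.5 + 2 + 0.5 + 0.5 + 1
= 9.5 beats


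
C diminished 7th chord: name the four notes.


Step by step:
Diminished 7th chord = root + minor 3rd + diminished 5th + diminished 7th
Seventh chords stack in thirds, so the letter names are C-E-G-B
Root: C
Minor 3rd above C: Eb
Diminished 5th above C: Gb
Diminished 7th above C: Bbb
Chord = C Eb Gb Bbb


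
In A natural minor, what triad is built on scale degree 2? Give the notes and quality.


Working:
A natural minor scale: A B C D E F G
Diatonic triad on degree 2 stacks scale notes 2, 4, 6: B D F
B→D = 3 semitones; B→F = 6 semitones → diminished triad
= B D F (diminished)


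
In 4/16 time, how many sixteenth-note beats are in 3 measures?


Working:
Time signature 4/16: the bottom number 16 means the sixteenth note gets one count
The top number 4 means 4 sixteenth-note beats per measure
Total = 4 × 3 measures
= 12 sixteenth-note beats


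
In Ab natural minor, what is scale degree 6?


Natural minor scale pattern: W-H-W-W-H-W-W (2-1-2-2-1-2-2 semitones)
Starting from Ab:
  Ab + 2 semitones → Bb
  Bb + 1 semitone → Cb
  Cb + 2 semitones → Db
  Db + 2 semitones → Eb
  Eb + 1 semitone → Fb
  Fb + 2 semitones → Gb
  Gb + 2 semitones → Ab
Scale: Ab Bb Cb Db Eb Fb Gb
Degree 6 = Fb


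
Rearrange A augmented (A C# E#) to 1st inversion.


Step by step:
Root position: A C# E#
1st inversion: move root up an octave
Bass note: C#
Notes (bottom to top) = C# E# A


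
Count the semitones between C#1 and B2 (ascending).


Reasoning:
Absolute semitone position = octave×12 + chromatic position
C#1: 1×12 + 1 = 13
B2: 2×12 + 11 = 35
Difference = 35 - 13 = 22
= 22 semitones


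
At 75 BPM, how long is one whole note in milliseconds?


Reasoning:
One quarter-note beat = 60000 / BPM = 60000 / 75 ms
Whole note = 4 × quarter note
Duration = 4 × 60000 / 75 = 240000 / 75
= 3200.0 ms


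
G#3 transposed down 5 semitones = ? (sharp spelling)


G#3: chromatic position 8 in octave 3 → absolute = 3×12 + 8 = 44
Transpose down 5: 44 - 5 = 39
39 = 3×12 + 3 → D# in octave 3
Result = D#3


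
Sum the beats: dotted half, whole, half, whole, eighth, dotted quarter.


Solution.
Beat values:
  dotted half = 3 beats
  whole = 4 beats
  half = 2 beats
  whole = 4 beats
  eighth = 0.5 beats
  dotted quarter = 1.5 beats
Sum = 3 + 4 + 2 + 4 + 0.5 + 1.5
= 15 beats


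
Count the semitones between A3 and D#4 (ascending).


Step by step:
Absolute semitone position = octave×12 + chromatic position
A3: 3×12 + 9 = 45
D#4: 4×12 + 3 = 51
Difference = 51 - 45 = 6
= 6 semitones


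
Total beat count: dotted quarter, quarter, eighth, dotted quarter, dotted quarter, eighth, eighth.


Solution.
Beat values:
  dotted quarter = 1.5 beats
  quarter = 1 beat
  eighth = 0.5 beats
  dotted quarter = 1.5 beats
  dotted quarter = 1.5 beats
  eighth = 0.5 beats
  eighth = 0.5 beats
Sum = 1.5 + 1 + 0.5 + 1.5 + 1.5 + 0.5 + 0.5
= 7 beats


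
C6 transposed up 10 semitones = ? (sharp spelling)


C6: chromatic position 0 in octave 6 → absolute = 6×12 + 0 = 72
Transpose up 10: 72 + 10 = 82
82 = 6×12 + 10 → A# in octave 6
Result = A#6


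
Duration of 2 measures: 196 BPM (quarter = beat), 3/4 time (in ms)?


Solution.
Quarter-note beat duration = 60000 / 196 ms
Beats per measure (3/4) = 3
One measure = 3 × 60000 / 196 = 180000 / 196 ms
2 measures = 2 × 180000 / 196 = 360000 / 196
= 1836.7 ms


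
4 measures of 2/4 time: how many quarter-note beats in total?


Time signature 2/4: the bottom number 4 means the quarter note gets one count
The top number 2 means 2 quarter-note beats per measure
Total = 2 × 4 measures
= 8 quarter-note beats


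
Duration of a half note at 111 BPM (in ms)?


One quarter-note beat = 60000 / BPM = 60000 / 111 ms
Half note = 2 × quarter note
Duration = 2 × 60000 / 111 = 120000 / 111
= 1081.1 ms


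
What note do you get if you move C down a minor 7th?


minor 7th: 7 letter names, 10 semitones
Letter: C - 6 → D
Pitch: C - 10 semitones, spelled as a D → D
= D


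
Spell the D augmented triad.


Augmented triad = root + major 3rd (4 semitones) + augmented 5th (8 semitones)
A triad on D stacks thirds, so the chord tones use letter names D-F-A
Root: D
Major 3rd above D: F#
Augmented 5th above D: A#
Chord = D F# A#


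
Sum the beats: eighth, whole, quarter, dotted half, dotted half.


Solution.
Beat values:
  eighth = 0.5 beats
  whole = 4 beats
  quarter = 1 beat
  dotted half = 3 beats
  dotted half = 3 beats
Sum = 0.5 + 4 + 1 + 3 + 3
= 11.5 beats


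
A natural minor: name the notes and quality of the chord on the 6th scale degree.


Working:
A natural minor scale: A B C D E F G
Diatonic triad on degree 6 stacks scale notes 6, 1, 3: F A C
F→A = 4 semitones; F→C = 7 semitones → major triad
= F A C (major)


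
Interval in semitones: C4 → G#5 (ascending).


Step by step:
Absolute semitone position = octave×12 + chromatic position
C4: 4×12 + 0 = 48
G#5: 5×12 + 8 = 68
Difference = 68 - 48 = 20
= 20 semitones


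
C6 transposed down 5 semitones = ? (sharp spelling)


Step by step:
C6: chromatic position 0 in octave 6 → absolute = 6×12 + 0 = 72
Transpose down 5: 72 - 5 = 67
67 = 5×12 + 7 → G in octave 5
Result = G5


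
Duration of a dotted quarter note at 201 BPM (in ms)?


Reasoning:
One quarter-note beat = 60000 / BPM = 60000 / 201 ms
Dotted quarter note = 3/2 × quarter note
Duration = 3/2 × 60000 / 201 = 90000 / 201
= 447.8 ms


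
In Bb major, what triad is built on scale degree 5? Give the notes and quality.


Bb major scale: Bb C D Eb F G A
Diatonic triad on degree 5 stacks scale notes 5, 7, 2: F A C
F→A = 4 semitones; F→C = 7 semitones → major triad
= F A C (major)


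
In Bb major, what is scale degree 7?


Solution.
Major scale pattern: W-W-H-W-W-W-H (2-2-1-2-2-2-1 semitones)
Starting from Bb:
  Bb + 2 semitones → C
  C + 2 semitones → D
  D + 1 semitone → Eb
  Eb + 2 semitones → F
  F + 2 semitones → G
  G + 2 semitones → A
  A + 1 semitone → Bb
Scale: Bb C D Eb F G A
Degree 7 = A


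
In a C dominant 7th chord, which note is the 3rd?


Dominant 7th chord = root + major 3rd + perfect 5th + minor 7th
Seventh chords stack in thirds, so the letter names are C-E-G-B
Root: C
Major 3rd above C: E
Perfect 5th above C: G
Minor 7th above C: Bb
The 3rd = E


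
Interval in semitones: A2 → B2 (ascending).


Reasoning:
Absolute semitone position = octave×12 + chromatic position
A2: 2×12 + 9 = 33
B2: 2×12 + 11 = 35
Difference = 35 - 33 = 2
= 2 semitones


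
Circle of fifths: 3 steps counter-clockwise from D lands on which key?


Working:
Each counter-clockwise step moves down a perfect 5th (= up a perfect 4th)
From D: D → G → C → F
= F


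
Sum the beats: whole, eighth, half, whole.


Step by step:
Beat values:
  whole = 4 beats
  eighth = 0.5 beats
  half = 2 beats
  whole = 4 beats
Sum = 4 + 0.5 + 2 + 4
= 10.5 beats


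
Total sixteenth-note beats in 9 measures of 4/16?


Time signature 4/16: the bottom number 16 means the sixteenth note gets one count
The top number 4 means 4 sixteenth-note beats per measure
Total = 4 × 9 measures
= 36 sixteenth-note beats


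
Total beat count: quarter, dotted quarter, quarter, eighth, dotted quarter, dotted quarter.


Step by step:
Beat values:
  quarter = 1 beat
  dotted quarter = 1.5 beats
  quarter = 1 beat
  eighth = 0.5 beats
  dotted quarter = 1.5 beats
  dotted quarter = 1.5 beats
Sum = 1 + 1.5 + 1 + 0.5 + 1.5 + 1.5
= 7 beats


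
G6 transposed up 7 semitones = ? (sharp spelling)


Reasoning:
G6: chromatic position 7 in octave 6 → absolute = 6×12 + 7 = 79
Transpose up 7: 79 + 7 = 86
86 = 7×12 + 2 → D in octave 7
Result = D7


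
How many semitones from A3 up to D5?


Reasoning:
Absolute semitone position = octave×12 + chromatic position
A3: 3×12 + 9 = 45
D5: 5×12 + 2 = 62
Difference = 62 - 45 = 17
= 17 semitones


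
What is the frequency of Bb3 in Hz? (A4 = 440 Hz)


f = 440 × 2^(n/12) where n = semitones from A4
Bb3: -11 semitones from A4
f = 440 × 2^(-11/12)
f = 233.08 Hz
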